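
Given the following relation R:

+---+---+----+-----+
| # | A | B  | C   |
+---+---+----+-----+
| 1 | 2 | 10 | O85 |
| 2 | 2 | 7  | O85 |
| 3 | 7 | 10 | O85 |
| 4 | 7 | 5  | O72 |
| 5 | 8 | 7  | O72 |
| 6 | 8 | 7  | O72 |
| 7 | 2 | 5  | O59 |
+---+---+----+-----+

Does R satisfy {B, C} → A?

No

(B=10, C=O85): rows 1, 3 → A takes values {2, 7} — violation
(B=7, C=O85): row 2 → A = 2 ✓
(B=5, C=O72): row 4 → A = 7 ✓
(B=7, C=O72): rows 5, 6 → A = 8, 8 ✓
(B=5, C=O59): row 7 → A = 2 ✓
Two rows agree on {B, C} but differ on A, so {B, C} → A does not hold.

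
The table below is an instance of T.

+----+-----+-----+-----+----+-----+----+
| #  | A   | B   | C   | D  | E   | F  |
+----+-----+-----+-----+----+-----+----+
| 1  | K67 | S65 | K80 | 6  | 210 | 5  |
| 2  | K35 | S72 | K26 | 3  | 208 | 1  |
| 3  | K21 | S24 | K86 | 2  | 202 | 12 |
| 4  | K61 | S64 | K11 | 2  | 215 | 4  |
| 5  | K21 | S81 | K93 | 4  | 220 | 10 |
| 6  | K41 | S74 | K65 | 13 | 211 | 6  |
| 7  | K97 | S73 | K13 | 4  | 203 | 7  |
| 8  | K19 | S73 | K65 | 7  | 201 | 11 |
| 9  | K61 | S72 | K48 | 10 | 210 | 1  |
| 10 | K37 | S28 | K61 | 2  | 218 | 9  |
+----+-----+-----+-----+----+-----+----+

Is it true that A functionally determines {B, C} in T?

No

A=K67: row 1 → {B,C} = (S65, K80) ✓
A=K35: row 2 → {B,C} = (S72, K26) ✓
A=K21: rows 3, 5 → {B,C} takes values {(S24, K86), (S81, K93)} — violation
A=K61: rows 4, 9 → {B,C} takes values {(S64, K11), (S72, K48)} — violation
A=K41: row 6 → {B,C} = (S74, K65) ✓
A=K97: row 7 → {B,C} = (S73, K13) ✓
A=K19: row 8 → {B,C} = (S73, K65) ✓
A=K37: row 10 → {B,C} = (S28, K61) ✓
Two rows agree on A but differ on {B, C}, so A → {B, C} does not hold.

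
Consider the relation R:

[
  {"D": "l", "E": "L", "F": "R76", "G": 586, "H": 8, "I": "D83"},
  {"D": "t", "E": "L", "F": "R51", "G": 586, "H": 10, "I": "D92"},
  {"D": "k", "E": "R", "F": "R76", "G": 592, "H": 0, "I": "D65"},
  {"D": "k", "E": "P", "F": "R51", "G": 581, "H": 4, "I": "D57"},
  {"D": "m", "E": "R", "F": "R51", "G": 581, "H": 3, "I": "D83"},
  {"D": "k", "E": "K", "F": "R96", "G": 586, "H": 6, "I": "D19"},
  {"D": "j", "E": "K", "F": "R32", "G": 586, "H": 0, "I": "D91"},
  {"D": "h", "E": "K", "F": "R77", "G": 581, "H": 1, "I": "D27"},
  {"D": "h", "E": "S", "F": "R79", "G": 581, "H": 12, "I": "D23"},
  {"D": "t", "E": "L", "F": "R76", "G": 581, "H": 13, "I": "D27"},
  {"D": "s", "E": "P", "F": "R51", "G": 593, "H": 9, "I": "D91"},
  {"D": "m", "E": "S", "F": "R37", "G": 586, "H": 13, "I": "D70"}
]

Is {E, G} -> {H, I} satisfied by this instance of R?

(E=L, G=586): 2 rows → {H,I} takes values {(8, D83), (10, D92)} — violation
(E=R, G=592): 1 row → {H,I} = (0, D65) ✓
(E=P, G=581): 1 row → {H,I} = (4, D57) ✓
(E=R, G=581): 1 row → {H,I} = (3, D83) ✓
(E=K, G=586): 2 rows → {H,I} takes values {(6, D19), (0, D91)} — violation
(E=K, G=581): 1 row → {H,I} = (1, D27) ✓
(E=S, G=581): 1 row → {H,I} = (12, D23) ✓
(E=L, G=581): 1 row → {H,I} = (13, D27) ✓
(E=P, G=593): 1 row → {H,I} = (9, D91) ✓
(E=S, G=586): 1 row → {H,I} = (13, D70) ✓
Two rows agree on {E, G} but differ on {H, I}, so {E, G} -> {H, I} does not hold.

No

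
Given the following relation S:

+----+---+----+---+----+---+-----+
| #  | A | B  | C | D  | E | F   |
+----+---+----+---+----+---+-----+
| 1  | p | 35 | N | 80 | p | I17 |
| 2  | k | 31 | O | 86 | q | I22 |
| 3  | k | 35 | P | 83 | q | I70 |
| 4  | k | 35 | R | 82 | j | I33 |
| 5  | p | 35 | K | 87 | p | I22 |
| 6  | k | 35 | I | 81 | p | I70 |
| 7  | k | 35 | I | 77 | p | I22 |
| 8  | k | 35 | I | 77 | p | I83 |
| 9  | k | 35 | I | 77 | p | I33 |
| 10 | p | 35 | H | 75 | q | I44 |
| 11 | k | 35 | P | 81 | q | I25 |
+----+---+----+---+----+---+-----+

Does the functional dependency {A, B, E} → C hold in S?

(A=p, B=35, E=p): rows 1, 5 → C takes values {N, K} — violation
(A=k, B=31, E=q): row 2 → C = O ✓
(A=k, B=35, E=q): rows 3, 11 → C = P, P ✓
(A=k, B=35, E=j): row 4 → C = R ✓
(A=k, B=35, E=p): rows 6, 7, 8, 9 → C = I, I, I, I ✓
(A=p, B=35, E=q): row 10 → C = H ✓
Two rows agree on {A, B, E} but differ on C, so {A, B, E} → C does not hold.

No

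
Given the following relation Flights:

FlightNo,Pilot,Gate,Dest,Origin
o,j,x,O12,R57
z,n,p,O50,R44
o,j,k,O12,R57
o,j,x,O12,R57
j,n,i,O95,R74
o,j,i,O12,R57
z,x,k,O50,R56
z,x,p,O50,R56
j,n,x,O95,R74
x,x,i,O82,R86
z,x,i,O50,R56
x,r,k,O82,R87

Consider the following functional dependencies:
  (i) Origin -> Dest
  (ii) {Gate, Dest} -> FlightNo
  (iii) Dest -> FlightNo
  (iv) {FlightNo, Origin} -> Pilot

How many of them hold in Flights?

4

(i) Origin -> Dest: every LHS value maps to a single RHS value — holds.
(ii) {Gate, Dest} -> FlightNo: every LHS value maps to a single RHS value — holds.
(iii) Dest -> FlightNo: every LHS value maps to a single RHS value — holds.
(iv) {FlightNo, Origin} -> Pilot: every LHS value maps to a single RHS value — holds.
4 of the 4 dependencies hold.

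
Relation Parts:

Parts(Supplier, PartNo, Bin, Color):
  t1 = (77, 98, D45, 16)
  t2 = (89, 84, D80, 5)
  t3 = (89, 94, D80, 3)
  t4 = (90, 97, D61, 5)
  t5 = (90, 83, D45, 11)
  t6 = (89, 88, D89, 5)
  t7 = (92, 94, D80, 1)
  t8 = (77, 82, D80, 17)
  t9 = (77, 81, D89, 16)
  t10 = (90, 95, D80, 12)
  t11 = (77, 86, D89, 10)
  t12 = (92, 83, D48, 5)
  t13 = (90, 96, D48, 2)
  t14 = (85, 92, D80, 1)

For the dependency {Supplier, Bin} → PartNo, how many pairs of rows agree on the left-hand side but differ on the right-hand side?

2

(Supplier=89, Bin=D80): violating pairs (2,3) — 1 pair.
(Supplier=77, Bin=D89): violating pairs (9,11) — 1 pair.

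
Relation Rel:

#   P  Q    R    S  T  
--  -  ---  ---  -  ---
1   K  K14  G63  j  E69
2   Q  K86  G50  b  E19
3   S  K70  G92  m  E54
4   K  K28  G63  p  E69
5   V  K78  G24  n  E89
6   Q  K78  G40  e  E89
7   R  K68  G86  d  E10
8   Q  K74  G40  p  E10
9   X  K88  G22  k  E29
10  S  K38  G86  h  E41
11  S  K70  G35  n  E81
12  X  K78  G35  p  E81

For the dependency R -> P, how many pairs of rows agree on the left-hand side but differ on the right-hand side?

2

R=G63: all 2 rows agree on P — 0 pairs.
R=G40: all 2 rows agree on P — 0 pairs.
R=G86: violating pairs (7,10) — 1 pair.
R=G35: violating pairs (11,12) — 1 pair.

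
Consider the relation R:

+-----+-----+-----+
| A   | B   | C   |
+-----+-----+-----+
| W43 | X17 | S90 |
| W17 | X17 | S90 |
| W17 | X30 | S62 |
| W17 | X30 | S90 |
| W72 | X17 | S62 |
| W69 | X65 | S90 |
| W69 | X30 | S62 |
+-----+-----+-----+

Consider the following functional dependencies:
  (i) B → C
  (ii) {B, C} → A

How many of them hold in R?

0

(i) B → C: B=X17: 3 rows → C takes values {S90, S62} — violation; B=X30: 3 rows → C takes values {S62, S90} — violation — fails.
(ii) {B, C} → A: (B=X17, C=S90): 2 rows → A takes values {W43, W17} — violation; (B=X30, C=S62): 2 rows → A takes values {W17, W69} — violation — fails.
None of the 2 dependencies hold.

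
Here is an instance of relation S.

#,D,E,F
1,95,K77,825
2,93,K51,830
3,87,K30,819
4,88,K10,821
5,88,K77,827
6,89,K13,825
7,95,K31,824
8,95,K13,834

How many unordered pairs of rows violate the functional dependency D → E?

4

D=95: violating pairs (1,7), (1,8), (7,8) — 3 pairs.
D=88: violating pairs (4,5) — 1 pair.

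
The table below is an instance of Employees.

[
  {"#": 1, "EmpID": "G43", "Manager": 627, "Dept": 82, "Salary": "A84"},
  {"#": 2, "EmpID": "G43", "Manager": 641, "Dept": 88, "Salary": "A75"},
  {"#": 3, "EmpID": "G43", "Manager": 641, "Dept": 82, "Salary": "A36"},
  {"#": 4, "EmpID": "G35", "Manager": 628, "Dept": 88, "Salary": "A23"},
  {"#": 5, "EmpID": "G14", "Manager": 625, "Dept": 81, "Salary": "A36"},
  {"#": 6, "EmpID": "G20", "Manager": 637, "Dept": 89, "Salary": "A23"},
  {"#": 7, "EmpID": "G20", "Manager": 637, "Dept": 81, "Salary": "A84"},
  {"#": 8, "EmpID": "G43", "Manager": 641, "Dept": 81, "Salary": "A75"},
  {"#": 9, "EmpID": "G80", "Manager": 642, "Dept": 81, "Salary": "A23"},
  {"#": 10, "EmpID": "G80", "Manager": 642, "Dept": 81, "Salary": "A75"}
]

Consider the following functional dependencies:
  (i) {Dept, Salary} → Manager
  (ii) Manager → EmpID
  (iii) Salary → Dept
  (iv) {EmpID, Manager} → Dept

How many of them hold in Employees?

1

(i) {Dept, Salary} → Manager: (Dept=81, Salary=A75): rows 8, 10 → Manager takes values {641, 642} — violation — fails.
(ii) Manager → EmpID: every LHS value maps to a single RHS value — holds.
(iii) Salary → Dept: Salary=A84: rows 1, 7 → Dept takes values {82, 81} — violation; Salary=A75: rows 2, 8, 10 → Dept takes values {88, 81} — violation; Salary=A36: rows 3, 5 → Dept takes values {82, 81} — violation; Salary=A23: rows 4, 6, 9 → Dept takes values {88, 89, 81} — violation — fails.
(iv) {EmpID, Manager} → Dept: (EmpID=G43, Manager=641): rows 2, 3, 8 → Dept takes values {88, 82, 81} — violation; (EmpID=G20, Manager=637): rows 6, 7 → Dept takes values {89, 81} — violation — fails.
1 of the 4 dependencies holds.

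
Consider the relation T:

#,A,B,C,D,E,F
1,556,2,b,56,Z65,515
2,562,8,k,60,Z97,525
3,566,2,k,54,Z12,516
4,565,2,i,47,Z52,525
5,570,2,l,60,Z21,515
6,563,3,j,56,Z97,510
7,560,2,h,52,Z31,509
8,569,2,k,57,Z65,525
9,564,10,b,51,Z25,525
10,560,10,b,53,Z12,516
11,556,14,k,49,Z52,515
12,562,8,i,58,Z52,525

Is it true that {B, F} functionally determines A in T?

(B=2, F=515): rows 1, 5 → A takes values {556, 570} — violation
(B=8, F=525): rows 2, 12 → A = 562, 562 ✓
(B=2, F=516): row 3 → A = 566 ✓
(B=2, F=525): rows 4, 8 → A takes values {565, 569} — violation
(B=3, F=510): row 6 → A = 563 ✓
(B=2, F=509): row 7 → A = 560 ✓
(B=10, F=525): row 9 → A = 564 ✓
(B=10, F=516): row 10 → A = 560 ✓
(B=14, F=515): row 11 → A = 556 ✓
Two rows agree on {B, F} but differ on A, so {B, F} -> A does not hold.

No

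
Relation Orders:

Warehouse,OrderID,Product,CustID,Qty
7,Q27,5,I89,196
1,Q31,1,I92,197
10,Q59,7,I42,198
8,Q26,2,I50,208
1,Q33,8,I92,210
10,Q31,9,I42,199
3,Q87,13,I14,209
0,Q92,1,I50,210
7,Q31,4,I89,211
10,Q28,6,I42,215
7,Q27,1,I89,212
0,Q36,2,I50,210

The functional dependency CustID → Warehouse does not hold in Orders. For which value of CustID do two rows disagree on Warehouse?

I50

CustID=I89: 3 rows → Warehouse = 7, 7, 7 ✓
CustID=I92: 2 rows → Warehouse = 1, 1 ✓
CustID=I42: 3 rows → Warehouse = 10, 10, 10 ✓
CustID=I50: 3 rows → Warehouse takes values {8, 0} — violation
CustID=I14: 1 row → Warehouse = 3 ✓
The only CustID value with inconsistent Warehouse is CustID=I50.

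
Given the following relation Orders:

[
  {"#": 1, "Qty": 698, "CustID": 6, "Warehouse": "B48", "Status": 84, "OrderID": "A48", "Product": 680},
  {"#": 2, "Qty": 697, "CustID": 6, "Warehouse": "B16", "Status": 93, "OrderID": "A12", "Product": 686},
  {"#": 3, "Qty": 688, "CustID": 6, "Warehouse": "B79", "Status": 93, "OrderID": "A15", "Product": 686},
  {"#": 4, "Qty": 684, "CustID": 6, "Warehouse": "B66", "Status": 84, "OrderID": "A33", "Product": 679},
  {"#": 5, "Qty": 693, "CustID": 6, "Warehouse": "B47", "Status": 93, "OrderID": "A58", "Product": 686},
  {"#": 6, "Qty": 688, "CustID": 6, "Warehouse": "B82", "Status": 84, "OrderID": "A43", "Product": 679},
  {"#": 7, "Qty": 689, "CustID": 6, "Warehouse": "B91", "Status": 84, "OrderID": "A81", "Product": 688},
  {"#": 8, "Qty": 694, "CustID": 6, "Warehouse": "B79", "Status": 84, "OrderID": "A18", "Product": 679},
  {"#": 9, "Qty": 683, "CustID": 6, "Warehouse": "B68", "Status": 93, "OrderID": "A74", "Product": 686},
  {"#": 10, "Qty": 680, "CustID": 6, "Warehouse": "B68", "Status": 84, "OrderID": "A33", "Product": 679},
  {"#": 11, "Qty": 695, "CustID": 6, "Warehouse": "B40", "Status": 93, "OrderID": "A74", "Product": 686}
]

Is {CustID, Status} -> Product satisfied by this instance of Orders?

(CustID=6, Status=84): rows 1, 4, 6, 7, 8, 10 → Product takes values {680, 679, 688} — violation
(CustID=6, Status=93): rows 2, 3, 5, 9, 11 → Product = 686, 686, 686, 686, 686 ✓
Two rows agree on {CustID, Status} but differ on Product, so {CustID, Status} -> Product does not hold.

No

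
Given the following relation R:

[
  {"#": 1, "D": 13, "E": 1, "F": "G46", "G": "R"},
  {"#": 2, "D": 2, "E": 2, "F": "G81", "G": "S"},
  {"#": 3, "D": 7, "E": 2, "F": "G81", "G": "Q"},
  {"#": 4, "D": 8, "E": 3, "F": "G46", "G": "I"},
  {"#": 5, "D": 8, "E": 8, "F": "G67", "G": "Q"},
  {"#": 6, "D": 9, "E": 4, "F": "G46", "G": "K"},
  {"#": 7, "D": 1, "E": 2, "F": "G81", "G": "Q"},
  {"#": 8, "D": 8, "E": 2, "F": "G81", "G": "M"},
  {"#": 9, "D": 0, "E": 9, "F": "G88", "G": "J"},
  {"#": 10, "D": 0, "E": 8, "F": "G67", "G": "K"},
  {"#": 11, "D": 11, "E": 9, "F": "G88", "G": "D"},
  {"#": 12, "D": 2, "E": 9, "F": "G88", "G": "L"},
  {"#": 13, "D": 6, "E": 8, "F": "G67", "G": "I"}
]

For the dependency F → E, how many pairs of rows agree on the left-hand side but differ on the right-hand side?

F=G46: violating pairs (1,4), (1,6), (4,6) — 3 pairs.
F=G81: all 4 rows agree on E — 0 pairs.
F=G67: all 3 rows agree on E — 0 pairs.
F=G88: all 3 rows agree on E — 0 pairs.

3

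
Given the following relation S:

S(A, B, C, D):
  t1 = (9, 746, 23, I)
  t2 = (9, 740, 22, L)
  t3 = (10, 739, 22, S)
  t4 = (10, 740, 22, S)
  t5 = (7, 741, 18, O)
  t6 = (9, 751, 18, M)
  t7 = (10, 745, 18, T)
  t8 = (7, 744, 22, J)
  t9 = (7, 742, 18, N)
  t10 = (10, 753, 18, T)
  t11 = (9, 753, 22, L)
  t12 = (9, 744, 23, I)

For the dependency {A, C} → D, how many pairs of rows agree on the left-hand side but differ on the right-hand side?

1

(A=9, C=23): all 2 rows agree on D — 0 pairs.
(A=9, C=22): all 2 rows agree on D — 0 pairs.
(A=10, C=22): all 2 rows agree on D — 0 pairs.
(A=7, C=18): violating pairs (5,9) — 1 pair.
(A=10, C=18): all 2 rows agree on D — 0 pairs.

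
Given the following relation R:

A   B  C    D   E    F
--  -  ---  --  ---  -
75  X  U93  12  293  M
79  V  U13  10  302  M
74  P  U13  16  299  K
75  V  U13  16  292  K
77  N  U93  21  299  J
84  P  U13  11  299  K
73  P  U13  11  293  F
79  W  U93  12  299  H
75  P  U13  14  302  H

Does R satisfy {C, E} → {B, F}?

(C=U93, E=293): 1 row → {B,F} = (X, M) ✓
(C=U13, E=302): 2 rows → {B,F} takes values {(V, M), (P, H)} — violation
(C=U13, E=299): 2 rows → {B,F} = (P, K), (P, K) ✓
(C=U13, E=292): 1 row → {B,F} = (V, K) ✓
(C=U93, E=299): 2 rows → {B,F} takes values {(N, J), (W, H)} — violation
(C=U13, E=293): 1 row → {B,F} = (P, F) ✓
Two rows agree on {C, E} but differ on {B, F}, so {C, E} → {B, F} does not hold.

No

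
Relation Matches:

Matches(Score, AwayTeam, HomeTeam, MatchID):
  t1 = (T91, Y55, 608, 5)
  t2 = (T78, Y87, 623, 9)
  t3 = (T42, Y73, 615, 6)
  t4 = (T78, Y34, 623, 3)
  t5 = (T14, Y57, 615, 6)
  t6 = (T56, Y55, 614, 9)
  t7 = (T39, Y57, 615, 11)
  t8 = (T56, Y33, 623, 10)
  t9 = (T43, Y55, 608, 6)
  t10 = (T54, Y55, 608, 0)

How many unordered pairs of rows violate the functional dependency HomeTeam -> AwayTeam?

5

HomeTeam=608: all 3 rows agree on AwayTeam — 0 pairs.
HomeTeam=623: violating pairs (2,4), (2,8), (4,8) — 3 pairs.
HomeTeam=615: violating pairs (3,5), (3,7) — 2 pairs.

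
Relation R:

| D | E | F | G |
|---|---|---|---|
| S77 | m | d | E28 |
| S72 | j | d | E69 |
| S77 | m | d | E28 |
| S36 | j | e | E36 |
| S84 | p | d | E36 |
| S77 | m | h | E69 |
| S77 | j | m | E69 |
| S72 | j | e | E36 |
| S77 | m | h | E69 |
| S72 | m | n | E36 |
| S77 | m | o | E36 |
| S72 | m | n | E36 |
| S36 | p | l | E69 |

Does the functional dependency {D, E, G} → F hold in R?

(D=S77, E=m, G=E28): 2 rows → F = d, d ✓
(D=S72, E=j, G=E69): 1 row → F = d ✓
(D=S36, E=j, G=E36): 1 row → F = e ✓
(D=S84, E=p, G=E36): 1 row → F = d ✓
(D=S77, E=m, G=E69): 2 rows → F = h, h ✓
(D=S77, E=j, G=E69): 1 row → F = m ✓
(D=S72, E=j, G=E36): 1 row → F = e ✓
(D=S72, E=m, G=E36): 2 rows → F = n, n ✓
(D=S77, E=m, G=E36): 1 row → F = o ✓
(D=S36, E=p, G=E69): 1 row → F = l ✓
Every {D, E, G} value is associated with a single F value, so {D, E, G} → F holds.

Yes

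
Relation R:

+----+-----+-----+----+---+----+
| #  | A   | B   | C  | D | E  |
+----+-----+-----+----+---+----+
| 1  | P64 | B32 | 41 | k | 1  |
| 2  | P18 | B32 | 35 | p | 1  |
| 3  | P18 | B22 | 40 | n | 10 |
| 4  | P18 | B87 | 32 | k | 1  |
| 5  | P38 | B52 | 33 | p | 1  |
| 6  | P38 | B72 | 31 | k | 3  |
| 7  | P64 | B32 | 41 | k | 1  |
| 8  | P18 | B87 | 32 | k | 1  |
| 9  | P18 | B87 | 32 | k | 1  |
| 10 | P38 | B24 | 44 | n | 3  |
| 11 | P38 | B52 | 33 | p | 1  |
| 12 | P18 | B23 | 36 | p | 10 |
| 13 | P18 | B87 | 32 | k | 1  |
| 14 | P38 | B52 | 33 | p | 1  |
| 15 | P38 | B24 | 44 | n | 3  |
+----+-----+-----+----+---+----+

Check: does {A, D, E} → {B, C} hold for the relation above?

Yes

(A=P64, D=k, E=1): rows 1, 7 → {B,C} = (B32, 41), (B32, 41) ✓
(A=P18, D=p, E=1): row 2 → {B,C} = (B32, 35) ✓
(A=P18, D=n, E=10): row 3 → {B,C} = (B22, 40) ✓
(A=P18, D=k, E=1): rows 4, 8, 9, 13 → {B,C} = (B87, 32), (B87, 32), (B87, 32), (B87, 32) ✓
(A=P38, D=p, E=1): rows 5, 11, 14 → {B,C} = (B52, 33), (B52, 33), (B52, 33) ✓
(A=P38, D=k, E=3): row 6 → {B,C} = (B72, 31) ✓
(A=P38, D=n, E=3): rows 10, 15 → {B,C} = (B24, 44), (B24, 44) ✓
(A=P18, D=p, E=10): row 12 → {B,C} = (B23, 36) ✓
Every {A, D, E} value is associated with a single {B, C} value, so {A, D, E} → {B, C} holds.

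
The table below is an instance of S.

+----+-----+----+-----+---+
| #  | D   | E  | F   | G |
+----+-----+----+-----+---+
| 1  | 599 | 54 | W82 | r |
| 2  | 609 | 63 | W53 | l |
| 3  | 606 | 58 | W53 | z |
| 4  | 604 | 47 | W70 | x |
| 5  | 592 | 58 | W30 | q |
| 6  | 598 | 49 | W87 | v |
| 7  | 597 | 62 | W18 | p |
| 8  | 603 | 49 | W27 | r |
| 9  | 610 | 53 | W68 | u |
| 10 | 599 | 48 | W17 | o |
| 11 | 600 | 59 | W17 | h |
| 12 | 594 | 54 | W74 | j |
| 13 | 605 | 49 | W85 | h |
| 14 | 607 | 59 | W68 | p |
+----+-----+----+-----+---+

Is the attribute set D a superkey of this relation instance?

No

Rows 1 and 10 have the same D value D=599 but are distinct tuples, so D does not determine every attribute — not a superkey.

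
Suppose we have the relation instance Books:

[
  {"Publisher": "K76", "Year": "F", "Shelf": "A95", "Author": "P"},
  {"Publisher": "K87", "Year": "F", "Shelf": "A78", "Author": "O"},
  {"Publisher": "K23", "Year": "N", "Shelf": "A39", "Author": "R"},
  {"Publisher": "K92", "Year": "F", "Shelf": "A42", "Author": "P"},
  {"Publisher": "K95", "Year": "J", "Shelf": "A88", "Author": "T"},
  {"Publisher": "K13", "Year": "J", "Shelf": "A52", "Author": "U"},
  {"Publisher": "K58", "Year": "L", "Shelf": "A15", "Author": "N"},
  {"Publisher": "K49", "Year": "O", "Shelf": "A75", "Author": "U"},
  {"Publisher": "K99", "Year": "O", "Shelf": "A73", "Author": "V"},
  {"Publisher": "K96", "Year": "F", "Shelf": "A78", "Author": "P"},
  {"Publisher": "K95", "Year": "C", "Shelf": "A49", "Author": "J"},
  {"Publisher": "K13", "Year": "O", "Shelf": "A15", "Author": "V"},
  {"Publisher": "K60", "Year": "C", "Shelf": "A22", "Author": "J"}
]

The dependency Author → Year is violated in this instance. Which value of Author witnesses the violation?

Author=P: 3 rows → Year = F, F, F ✓
Author=O: 1 row → Year = F ✓
Author=R: 1 row → Year = N ✓
Author=T: 1 row → Year = J ✓
Author=U: 2 rows → Year takes values {J, O} — violation
Author=N: 1 row → Year = L ✓
Author=V: 2 rows → Year = O, O ✓
Author=J: 2 rows → Year = C, C ✓
The only Author value with inconsistent Year is Author=U.

U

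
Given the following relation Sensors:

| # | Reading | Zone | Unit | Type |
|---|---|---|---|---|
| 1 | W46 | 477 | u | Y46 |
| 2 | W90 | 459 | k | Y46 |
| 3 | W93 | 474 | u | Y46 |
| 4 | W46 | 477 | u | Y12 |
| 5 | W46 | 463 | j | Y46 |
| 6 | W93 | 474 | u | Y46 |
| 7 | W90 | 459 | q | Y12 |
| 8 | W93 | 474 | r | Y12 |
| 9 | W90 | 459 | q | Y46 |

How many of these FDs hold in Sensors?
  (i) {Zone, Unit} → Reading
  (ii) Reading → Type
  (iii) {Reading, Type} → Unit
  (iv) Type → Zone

1

(i) {Zone, Unit} → Reading: every LHS value maps to a single RHS value — holds.
(ii) Reading → Type: Reading=W46: rows 1, 4, 5 → Type takes values {Y46, Y12} — violation; Reading=W90: rows 2, 7, 9 → Type takes values {Y46, Y12} — violation; Reading=W93: rows 3, 6, 8 → Type takes values {Y46, Y12} — violation — fails.
(iii) {Reading, Type} → Unit: (Reading=W46, Type=Y46): rows 1, 5 → Unit takes values {u, j} — violation; (Reading=W90, Type=Y46): rows 2, 9 → Unit takes values {k, q} — violation — fails.
(iv) Type → Zone: Type=Y46: rows 1, 2, 3, 5, 6, 9 → Zone takes values {477, 459, 474, 463} — violation; Type=Y12: rows 4, 7, 8 → Zone takes values {477, 459, 474} — violation — fails.
1 of the 4 dependencies holds.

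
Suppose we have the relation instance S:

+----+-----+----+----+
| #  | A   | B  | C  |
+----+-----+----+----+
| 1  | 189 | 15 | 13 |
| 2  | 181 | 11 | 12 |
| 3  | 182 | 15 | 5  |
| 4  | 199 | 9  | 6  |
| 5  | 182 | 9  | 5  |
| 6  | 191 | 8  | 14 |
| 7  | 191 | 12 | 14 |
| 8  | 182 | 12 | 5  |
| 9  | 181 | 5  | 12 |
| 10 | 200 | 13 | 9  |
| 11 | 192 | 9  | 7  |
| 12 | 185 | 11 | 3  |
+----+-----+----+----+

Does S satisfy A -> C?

Yes

A=189: row 1 → C = 13 ✓
A=181: rows 2, 9 → C = 12, 12 ✓
A=182: rows 3, 5, 8 → C = 5, 5, 5 ✓
A=199: row 4 → C = 6 ✓
A=191: rows 6, 7 → C = 14, 14 ✓
A=200: row 10 → C = 9 ✓
A=192: row 11 → C = 7 ✓
A=185: row 12 → C = 3 ✓
Every A value is associated with a single C value, so A -> C holds.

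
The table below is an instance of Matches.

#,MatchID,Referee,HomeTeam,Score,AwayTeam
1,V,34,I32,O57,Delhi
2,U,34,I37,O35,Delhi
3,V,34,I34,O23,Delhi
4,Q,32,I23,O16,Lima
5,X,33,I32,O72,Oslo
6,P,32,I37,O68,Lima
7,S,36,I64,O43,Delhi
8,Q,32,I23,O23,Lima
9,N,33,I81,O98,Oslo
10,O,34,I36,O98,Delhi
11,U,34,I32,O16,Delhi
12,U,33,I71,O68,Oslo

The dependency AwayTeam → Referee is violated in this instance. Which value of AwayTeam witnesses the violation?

AwayTeam=Delhi: rows 1, 2, 3, 7, 10, 11 → Referee takes values {34, 36} — violation
AwayTeam=Lima: rows 4, 6, 8 → Referee = 32, 32, 32 ✓
AwayTeam=Oslo: rows 5, 9, 12 → Referee = 33, 33, 33 ✓
The only AwayTeam value with inconsistent Referee is AwayTeam=Delhi.

Delhi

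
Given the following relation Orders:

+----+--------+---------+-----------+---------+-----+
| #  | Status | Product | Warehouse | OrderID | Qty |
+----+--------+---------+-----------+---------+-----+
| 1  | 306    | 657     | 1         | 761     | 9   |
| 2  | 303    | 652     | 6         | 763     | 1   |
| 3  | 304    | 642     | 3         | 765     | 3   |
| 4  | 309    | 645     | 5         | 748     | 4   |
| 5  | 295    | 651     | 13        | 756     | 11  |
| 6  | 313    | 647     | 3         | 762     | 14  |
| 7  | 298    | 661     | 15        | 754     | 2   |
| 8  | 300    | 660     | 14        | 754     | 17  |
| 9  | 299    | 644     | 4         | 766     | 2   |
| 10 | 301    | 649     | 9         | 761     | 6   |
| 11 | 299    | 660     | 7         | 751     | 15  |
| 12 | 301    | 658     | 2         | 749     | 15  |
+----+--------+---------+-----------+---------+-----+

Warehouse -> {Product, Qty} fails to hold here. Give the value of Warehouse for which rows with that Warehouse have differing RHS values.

Warehouse=1: row 1 → {Product,Qty} = (657, 9) ✓
Warehouse=6: row 2 → {Product,Qty} = (652, 1) ✓
Warehouse=3: rows 3, 6 → {Product,Qty} takes values {(642, 3), (647, 14)} — violation
Warehouse=5: row 4 → {Product,Qty} = (645, 4) ✓
Warehouse=13: row 5 → {Product,Qty} = (651, 11) ✓
Warehouse=15: row 7 → {Product,Qty} = (661, 2) ✓
Warehouse=14: row 8 → {Product,Qty} = (660, 17) ✓
Warehouse=4: row 9 → {Product,Qty} = (644, 2) ✓
Warehouse=9: row 10 → {Product,Qty} = (649, 6) ✓
Warehouse=7: row 11 → {Product,Qty} = (660, 15) ✓
Warehouse=2: row 12 → {Product,Qty} = (658, 15) ✓
The only Warehouse value with inconsistent RHS is Warehouse=3.

3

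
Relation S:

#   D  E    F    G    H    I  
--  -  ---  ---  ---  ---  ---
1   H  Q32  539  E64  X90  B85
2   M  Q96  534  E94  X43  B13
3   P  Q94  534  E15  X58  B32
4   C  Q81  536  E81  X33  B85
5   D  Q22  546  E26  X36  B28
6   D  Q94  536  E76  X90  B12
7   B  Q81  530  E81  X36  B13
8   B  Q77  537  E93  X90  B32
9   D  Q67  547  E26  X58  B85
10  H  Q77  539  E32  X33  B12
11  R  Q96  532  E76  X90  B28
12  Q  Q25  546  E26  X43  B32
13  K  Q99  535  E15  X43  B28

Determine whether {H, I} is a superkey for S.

Yes

All 13 rows have distinct {H, I} values, so {H, I} → (all attributes) holds and {H, I} is a superkey.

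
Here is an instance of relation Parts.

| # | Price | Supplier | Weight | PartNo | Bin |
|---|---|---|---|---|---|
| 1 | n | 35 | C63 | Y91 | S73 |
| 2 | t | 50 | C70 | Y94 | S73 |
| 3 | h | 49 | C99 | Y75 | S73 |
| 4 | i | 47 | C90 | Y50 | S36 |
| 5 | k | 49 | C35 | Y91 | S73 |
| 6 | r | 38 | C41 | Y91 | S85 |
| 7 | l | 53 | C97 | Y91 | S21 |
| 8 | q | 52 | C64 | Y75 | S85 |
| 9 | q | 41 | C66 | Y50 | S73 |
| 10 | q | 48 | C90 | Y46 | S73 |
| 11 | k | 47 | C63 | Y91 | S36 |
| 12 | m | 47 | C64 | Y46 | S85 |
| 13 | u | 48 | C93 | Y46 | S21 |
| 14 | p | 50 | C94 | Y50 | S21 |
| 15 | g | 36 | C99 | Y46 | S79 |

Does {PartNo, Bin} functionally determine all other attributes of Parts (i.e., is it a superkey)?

Rows 1 and 5 have the same {PartNo, Bin} value (PartNo=Y91, Bin=S73) but are distinct tuples, so {PartNo, Bin} does not determine every attribute — not a superkey.

No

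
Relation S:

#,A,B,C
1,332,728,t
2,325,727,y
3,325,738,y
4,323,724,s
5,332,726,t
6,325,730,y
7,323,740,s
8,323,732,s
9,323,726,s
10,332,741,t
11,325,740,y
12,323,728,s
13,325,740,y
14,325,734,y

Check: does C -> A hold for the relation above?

C=t: rows 1, 5, 10 → A = 332, 332, 332 ✓
C=y: rows 2, 3, 6, 11, 13, 14 → A = 325, 325, 325, 325, 325, 325 ✓
C=s: rows 4, 7, 8, 9, 12 → A = 323, 323, 323, 323, 323 ✓
Every C value is associated with a single A value, so C -> A holds.

Yes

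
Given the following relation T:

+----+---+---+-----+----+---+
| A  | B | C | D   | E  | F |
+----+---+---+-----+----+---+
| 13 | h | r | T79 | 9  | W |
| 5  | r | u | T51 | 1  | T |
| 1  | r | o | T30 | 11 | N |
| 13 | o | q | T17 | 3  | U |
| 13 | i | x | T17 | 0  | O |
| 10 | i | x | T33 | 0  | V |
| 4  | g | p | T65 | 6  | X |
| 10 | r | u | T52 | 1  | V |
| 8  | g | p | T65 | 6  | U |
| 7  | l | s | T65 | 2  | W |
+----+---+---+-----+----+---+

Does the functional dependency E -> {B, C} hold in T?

Yes

E=9: 1 row → {B,C} = (h, r) ✓
E=1: 2 rows → {B,C} = (r, u), (r, u) ✓
E=11: 1 row → {B,C} = (r, o) ✓
E=3: 1 row → {B,C} = (o, q) ✓
E=0: 2 rows → {B,C} = (i, x), (i, x) ✓
E=6: 2 rows → {B,C} = (g, p), (g, p) ✓
E=2: 1 row → {B,C} = (l, s) ✓
Every E value is associated with a single {B, C} value, so E -> {B, C} holds.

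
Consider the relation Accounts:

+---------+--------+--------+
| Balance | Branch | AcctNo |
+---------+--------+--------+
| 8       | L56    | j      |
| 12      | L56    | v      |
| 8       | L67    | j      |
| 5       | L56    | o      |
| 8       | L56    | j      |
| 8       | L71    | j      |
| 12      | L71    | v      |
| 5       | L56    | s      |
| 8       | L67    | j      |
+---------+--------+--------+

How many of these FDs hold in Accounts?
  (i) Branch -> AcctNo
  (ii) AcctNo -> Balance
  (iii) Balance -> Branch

(i) Branch -> AcctNo: Branch=L56: 5 rows → AcctNo takes values {j, v, o, s} — violation; Branch=L71: 2 rows → AcctNo takes values {j, v} — violation — fails.
(ii) AcctNo -> Balance: every LHS value maps to a single RHS value — holds.
(iii) Balance -> Branch: Balance=8: 5 rows → Branch takes values {L56, L67, L71} — violation; Balance=12: 2 rows → Branch takes values {L56, L71} — violation — fails.
1 of the 3 dependencies holds.

1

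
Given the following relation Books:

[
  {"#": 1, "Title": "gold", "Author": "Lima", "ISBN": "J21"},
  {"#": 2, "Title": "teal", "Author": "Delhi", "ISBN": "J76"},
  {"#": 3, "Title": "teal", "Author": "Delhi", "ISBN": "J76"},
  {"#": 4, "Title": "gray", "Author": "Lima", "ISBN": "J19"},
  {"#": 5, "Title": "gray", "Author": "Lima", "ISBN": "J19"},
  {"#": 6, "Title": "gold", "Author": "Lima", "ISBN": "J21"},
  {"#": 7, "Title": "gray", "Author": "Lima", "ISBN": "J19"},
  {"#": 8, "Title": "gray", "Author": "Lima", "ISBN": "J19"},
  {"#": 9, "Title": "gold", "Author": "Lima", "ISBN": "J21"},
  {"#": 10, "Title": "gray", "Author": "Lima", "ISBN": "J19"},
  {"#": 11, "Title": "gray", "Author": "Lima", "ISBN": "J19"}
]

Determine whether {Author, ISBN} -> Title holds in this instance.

Yes

(Author=Lima, ISBN=J21): rows 1, 6, 9 → Title = gold, gold, gold ✓
(Author=Delhi, ISBN=J76): rows 2, 3 → Title = teal, teal ✓
(Author=Lima, ISBN=J19): rows 4, 5, 7, 8, 10, 11 → Title = gray, gray, gray, gray, gray, gray ✓
Every {Author, ISBN} value is associated with a single Title value, so {Author, ISBN} -> Title holds.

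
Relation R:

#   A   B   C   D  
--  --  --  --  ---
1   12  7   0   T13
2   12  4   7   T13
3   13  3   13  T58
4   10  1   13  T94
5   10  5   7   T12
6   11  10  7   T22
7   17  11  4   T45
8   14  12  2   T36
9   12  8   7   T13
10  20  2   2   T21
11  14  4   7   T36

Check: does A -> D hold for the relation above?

No

A=12: rows 1, 2, 9 → D = T13, T13, T13 ✓
A=13: row 3 → D = T58 ✓
A=10: rows 4, 5 → D takes values {T94, T12} — violation
A=11: row 6 → D = T22 ✓
A=17: row 7 → D = T45 ✓
A=14: rows 8, 11 → D = T36, T36 ✓
A=20: row 10 → D = T21 ✓
Two rows agree on A but differ on D, so A -> D does not hold.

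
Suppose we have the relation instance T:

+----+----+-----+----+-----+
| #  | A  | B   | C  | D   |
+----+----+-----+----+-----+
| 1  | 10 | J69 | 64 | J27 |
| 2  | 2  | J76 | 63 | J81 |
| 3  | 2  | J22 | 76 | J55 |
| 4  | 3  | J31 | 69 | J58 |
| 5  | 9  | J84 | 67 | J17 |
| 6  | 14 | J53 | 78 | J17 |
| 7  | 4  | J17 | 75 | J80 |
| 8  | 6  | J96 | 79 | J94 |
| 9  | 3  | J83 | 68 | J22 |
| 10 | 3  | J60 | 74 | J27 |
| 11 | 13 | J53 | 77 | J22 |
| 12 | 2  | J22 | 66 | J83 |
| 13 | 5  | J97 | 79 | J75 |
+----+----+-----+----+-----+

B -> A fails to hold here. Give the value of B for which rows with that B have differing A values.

B=J69: row 1 → A = 10 ✓
B=J76: row 2 → A = 2 ✓
B=J22: rows 3, 12 → A = 2, 2 ✓
B=J31: row 4 → A = 3 ✓
B=J84: row 5 → A = 9 ✓
B=J53: rows 6, 11 → A takes values {14, 13} — violation
B=J17: row 7 → A = 4 ✓
B=J96: row 8 → A = 6 ✓
B=J83: row 9 → A = 3 ✓
B=J60: row 10 → A = 3 ✓
B=J97: row 13 → A = 5 ✓
The only B value with inconsistent A is B=J53.

J53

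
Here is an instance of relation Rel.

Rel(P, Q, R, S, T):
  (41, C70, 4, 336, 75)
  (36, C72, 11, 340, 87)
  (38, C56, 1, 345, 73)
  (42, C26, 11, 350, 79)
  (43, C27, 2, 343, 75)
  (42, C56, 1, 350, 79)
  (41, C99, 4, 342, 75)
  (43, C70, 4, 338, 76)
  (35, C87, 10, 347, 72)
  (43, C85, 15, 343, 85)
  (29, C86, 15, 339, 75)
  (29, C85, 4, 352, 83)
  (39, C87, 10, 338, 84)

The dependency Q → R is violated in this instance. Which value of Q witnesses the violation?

C85

Q=C70: 2 rows → R = 4, 4 ✓
Q=C72: 1 row → R = 11 ✓
Q=C56: 2 rows → R = 1, 1 ✓
Q=C26: 1 row → R = 11 ✓
Q=C27: 1 row → R = 2 ✓
Q=C99: 1 row → R = 4 ✓
Q=C87: 2 rows → R = 10, 10 ✓
Q=C85: 2 rows → R takes values {15, 4} — violation
Q=C86: 1 row → R = 15 ✓
The only Q value with inconsistent R is Q=C85.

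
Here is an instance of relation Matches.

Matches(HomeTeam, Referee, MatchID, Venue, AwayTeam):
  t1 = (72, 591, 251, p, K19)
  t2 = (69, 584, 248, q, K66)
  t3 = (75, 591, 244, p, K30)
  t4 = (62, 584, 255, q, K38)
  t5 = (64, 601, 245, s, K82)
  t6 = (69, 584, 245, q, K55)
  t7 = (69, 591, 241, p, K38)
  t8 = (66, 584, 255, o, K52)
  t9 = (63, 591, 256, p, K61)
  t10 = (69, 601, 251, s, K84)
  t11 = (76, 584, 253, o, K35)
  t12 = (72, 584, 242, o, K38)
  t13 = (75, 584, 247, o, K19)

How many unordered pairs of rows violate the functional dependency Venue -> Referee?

Venue=p: all 4 rows agree on Referee — 0 pairs.
Venue=q: all 3 rows agree on Referee — 0 pairs.
Venue=s: all 2 rows agree on Referee — 0 pairs.
Venue=o: all 4 rows agree on Referee — 0 pairs.

0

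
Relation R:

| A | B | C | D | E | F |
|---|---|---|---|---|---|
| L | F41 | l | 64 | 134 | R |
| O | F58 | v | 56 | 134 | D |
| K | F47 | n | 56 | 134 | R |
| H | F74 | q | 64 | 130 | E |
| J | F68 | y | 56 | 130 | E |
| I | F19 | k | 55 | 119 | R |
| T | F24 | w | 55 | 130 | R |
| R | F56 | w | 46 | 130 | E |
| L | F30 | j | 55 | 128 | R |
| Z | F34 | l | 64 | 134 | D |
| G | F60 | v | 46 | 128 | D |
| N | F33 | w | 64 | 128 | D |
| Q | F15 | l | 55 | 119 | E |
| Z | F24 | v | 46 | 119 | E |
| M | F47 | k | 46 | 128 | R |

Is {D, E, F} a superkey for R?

All 15 rows have distinct {D, E, F} values, so {D, E, F} → (all attributes) holds and {D, E, F} is a superkey.

Yes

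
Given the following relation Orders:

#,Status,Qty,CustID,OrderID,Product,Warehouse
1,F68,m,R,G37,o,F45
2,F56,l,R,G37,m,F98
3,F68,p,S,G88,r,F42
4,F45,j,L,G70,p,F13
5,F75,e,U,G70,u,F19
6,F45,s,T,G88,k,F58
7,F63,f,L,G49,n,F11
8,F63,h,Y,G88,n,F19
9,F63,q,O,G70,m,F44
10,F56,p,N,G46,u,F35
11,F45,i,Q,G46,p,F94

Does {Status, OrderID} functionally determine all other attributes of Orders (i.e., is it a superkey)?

All 11 rows have distinct {Status, OrderID} values, so {Status, OrderID} → (all attributes) holds and {Status, OrderID} is a superkey.

Yes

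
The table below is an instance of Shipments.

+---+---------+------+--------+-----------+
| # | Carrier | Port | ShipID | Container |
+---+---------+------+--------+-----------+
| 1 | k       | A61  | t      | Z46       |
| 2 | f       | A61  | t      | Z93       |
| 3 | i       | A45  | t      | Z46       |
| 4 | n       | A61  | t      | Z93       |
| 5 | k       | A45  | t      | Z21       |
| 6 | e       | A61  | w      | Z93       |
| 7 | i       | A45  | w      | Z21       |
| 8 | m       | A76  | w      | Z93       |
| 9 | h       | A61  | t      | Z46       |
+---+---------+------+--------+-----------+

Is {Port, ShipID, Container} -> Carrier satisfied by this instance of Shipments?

(Port=A61, ShipID=t, Container=Z46): rows 1, 9 → Carrier takes values {k, h} — violation
(Port=A61, ShipID=t, Container=Z93): rows 2, 4 → Carrier takes values {f, n} — violation
(Port=A45, ShipID=t, Container=Z46): row 3 → Carrier = i ✓
(Port=A45, ShipID=t, Container=Z21): row 5 → Carrier = k ✓
(Port=A61, ShipID=w, Container=Z93): row 6 → Carrier = e ✓
(Port=A45, ShipID=w, Container=Z21): row 7 → Carrier = i ✓
(Port=A76, ShipID=w, Container=Z93): row 8 → Carrier = m ✓
Two rows agree on {Port, ShipID, Container} but differ on Carrier, so {Port, ShipID, Container} -> Carrier does not hold.

No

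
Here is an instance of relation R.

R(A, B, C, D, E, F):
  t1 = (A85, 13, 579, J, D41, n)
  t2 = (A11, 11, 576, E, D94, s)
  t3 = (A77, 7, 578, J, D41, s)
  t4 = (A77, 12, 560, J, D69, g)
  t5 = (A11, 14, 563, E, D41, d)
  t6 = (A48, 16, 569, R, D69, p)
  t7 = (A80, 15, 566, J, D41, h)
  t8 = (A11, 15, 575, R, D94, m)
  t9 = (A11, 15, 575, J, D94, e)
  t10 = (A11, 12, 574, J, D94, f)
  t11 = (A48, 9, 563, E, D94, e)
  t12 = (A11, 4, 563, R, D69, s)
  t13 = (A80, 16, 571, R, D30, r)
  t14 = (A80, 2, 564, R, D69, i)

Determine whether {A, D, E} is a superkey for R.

Rows 9 and 10 have the same {A, D, E} value (A=A11, D=J, E=D94) but are distinct tuples, so {A, D, E} does not determine every attribute — not a superkey.

No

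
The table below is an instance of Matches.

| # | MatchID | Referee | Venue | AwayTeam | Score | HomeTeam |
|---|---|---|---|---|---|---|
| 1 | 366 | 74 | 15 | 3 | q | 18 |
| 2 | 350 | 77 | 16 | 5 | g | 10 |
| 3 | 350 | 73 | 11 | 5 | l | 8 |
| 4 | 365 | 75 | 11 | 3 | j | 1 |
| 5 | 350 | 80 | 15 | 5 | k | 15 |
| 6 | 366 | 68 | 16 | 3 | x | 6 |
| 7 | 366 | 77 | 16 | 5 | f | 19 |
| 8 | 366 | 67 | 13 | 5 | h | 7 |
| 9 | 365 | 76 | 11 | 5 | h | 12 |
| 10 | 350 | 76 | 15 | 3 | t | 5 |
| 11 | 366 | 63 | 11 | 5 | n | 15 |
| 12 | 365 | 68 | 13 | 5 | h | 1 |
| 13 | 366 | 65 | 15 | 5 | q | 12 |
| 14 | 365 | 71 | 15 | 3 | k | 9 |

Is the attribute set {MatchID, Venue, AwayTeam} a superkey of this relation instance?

Yes

All 14 rows have distinct {MatchID, Venue, AwayTeam} values, so {MatchID, Venue, AwayTeam} → (all attributes) holds and {MatchID, Venue, AwayTeam} is a superkey.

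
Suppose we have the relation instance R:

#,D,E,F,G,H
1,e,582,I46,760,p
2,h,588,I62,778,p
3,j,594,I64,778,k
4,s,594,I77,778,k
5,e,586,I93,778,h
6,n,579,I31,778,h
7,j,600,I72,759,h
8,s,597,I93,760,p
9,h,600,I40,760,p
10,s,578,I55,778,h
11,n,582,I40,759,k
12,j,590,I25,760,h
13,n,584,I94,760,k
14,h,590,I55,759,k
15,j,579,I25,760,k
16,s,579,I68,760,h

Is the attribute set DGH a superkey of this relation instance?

Yes

All 16 rows have distinct DGH values, so DGH → (all attributes) holds and DGH is a superkey.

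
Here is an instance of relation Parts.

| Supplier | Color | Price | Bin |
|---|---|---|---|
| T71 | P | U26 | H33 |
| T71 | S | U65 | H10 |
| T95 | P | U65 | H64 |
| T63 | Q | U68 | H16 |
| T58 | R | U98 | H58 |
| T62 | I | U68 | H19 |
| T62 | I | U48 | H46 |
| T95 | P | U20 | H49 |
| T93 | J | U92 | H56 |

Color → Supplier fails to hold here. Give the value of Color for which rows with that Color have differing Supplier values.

Color=P: 3 rows → Supplier takes values {T71, T95} — violation
Color=S: 1 row → Supplier = T71 ✓
Color=Q: 1 row → Supplier = T63 ✓
Color=R: 1 row → Supplier = T58 ✓
Color=I: 2 rows → Supplier = T62, T62 ✓
Color=J: 1 row → Supplier = T93 ✓
The only Color value with inconsistent Supplier is Color=P.

P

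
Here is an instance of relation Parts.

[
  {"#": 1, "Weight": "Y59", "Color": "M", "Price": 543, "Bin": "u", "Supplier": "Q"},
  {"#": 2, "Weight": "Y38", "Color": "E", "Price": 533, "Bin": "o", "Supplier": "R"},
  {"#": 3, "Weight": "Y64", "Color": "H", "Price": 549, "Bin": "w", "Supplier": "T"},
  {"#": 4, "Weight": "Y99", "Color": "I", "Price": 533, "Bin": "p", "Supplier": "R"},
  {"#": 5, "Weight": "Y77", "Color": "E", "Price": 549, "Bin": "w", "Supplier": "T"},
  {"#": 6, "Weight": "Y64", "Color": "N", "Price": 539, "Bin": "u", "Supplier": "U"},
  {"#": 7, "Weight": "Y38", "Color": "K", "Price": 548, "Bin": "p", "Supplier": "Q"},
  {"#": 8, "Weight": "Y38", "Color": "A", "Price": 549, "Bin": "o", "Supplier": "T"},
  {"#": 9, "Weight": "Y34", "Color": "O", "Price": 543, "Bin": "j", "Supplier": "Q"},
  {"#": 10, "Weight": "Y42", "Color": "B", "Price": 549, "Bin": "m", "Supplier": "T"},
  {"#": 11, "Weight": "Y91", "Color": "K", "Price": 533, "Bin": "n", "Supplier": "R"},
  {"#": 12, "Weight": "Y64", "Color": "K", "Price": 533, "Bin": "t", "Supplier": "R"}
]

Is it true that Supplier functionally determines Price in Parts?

Supplier=Q: rows 1, 7, 9 → Price takes values {543, 548} — violation
Supplier=R: rows 2, 4, 11, 12 → Price = 533, 533, 533, 533 ✓
Supplier=T: rows 3, 5, 8, 10 → Price = 549, 549, 549, 549 ✓
Supplier=U: row 6 → Price = 539 ✓
Two rows agree on Supplier but differ on Price, so Supplier -> Price does not hold.

No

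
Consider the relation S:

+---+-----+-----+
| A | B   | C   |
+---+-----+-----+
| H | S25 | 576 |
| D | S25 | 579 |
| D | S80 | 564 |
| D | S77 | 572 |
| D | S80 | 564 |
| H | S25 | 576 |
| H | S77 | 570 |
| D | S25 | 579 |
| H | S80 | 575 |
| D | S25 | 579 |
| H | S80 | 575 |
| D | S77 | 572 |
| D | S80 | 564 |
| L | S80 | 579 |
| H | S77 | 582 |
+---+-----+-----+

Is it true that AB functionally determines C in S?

(A=H, B=S25): 2 rows → C = 576, 576 ✓
(A=D, B=S25): 3 rows → C = 579, 579, 579 ✓
(A=D, B=S80): 3 rows → C = 564, 564, 564 ✓
(A=D, B=S77): 2 rows → C = 572, 572 ✓
(A=H, B=S77): 2 rows → C takes values {570, 582} — violation
(A=H, B=S80): 2 rows → C = 575, 575 ✓
(A=L, B=S80): 1 row → C = 579 ✓
Two rows agree on AB but differ on C, so AB → C does not hold.

No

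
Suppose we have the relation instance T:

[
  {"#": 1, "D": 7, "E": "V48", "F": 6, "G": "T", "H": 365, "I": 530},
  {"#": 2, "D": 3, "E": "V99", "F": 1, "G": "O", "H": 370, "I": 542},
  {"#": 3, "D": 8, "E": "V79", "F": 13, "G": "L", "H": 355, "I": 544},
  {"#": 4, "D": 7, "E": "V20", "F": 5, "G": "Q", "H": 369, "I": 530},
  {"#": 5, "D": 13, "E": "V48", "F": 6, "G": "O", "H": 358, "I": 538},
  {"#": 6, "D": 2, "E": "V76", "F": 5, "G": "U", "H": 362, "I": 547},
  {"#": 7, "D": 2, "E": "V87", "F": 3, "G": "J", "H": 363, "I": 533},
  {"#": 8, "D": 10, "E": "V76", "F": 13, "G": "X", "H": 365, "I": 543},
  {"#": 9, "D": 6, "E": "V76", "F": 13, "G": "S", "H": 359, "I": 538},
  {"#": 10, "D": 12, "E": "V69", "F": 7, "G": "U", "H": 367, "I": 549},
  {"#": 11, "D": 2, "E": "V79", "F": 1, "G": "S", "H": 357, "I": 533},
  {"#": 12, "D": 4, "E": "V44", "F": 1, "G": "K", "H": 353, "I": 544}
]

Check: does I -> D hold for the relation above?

No

I=530: rows 1, 4 → D = 7, 7 ✓
I=542: row 2 → D = 3 ✓
I=544: rows 3, 12 → D takes values {8, 4} — violation
I=538: rows 5, 9 → D takes values {13, 6} — violation
I=547: row 6 → D = 2 ✓
I=533: rows 7, 11 → D = 2, 2 ✓
I=543: row 8 → D = 10 ✓
I=549: row 10 → D = 12 ✓
Two rows agree on I but differ on D, so I -> D does not hold.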